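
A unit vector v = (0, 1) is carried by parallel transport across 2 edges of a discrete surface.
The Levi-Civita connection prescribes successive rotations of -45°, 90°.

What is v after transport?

Total rotation: (-45°) + 90° = 45°. Final vector: (-0.7071, 0.7071)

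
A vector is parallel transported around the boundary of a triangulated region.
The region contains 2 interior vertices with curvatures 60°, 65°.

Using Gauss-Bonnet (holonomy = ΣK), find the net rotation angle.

Holonomy = total enclosed curvature = 60° + 65° = 125°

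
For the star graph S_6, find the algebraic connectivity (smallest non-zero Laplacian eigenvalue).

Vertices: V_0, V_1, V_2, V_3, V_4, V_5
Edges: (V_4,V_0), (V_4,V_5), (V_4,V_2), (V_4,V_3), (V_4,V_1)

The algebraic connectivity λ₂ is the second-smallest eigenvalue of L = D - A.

The star S_6 is the complete bipartite graph K_{1,5} (one hub of degree 5, 5 leaves of degree 1). The Laplacian spectrum of K_{p,q} is 0, p (multiplicity q−1), q (multiplicity p−1), p+q. With p = 1, q = 5: 0 once, 1 with multiplicity 4, and 6 once. (Check: trace L = sum of degrees = 10 = 4·1 + 6.)
Laplacian eigenvalues: [0.0, 1.0, 1.0, 1.0, 1.0, 6.0]. Algebraic connectivity (smallest non-zero eigenvalue) = 1.0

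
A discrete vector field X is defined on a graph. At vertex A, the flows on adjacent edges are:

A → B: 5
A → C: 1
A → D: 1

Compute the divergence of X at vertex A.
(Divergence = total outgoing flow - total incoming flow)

Divergence = sum of outgoing flows = 5 + 1 + 1 = 7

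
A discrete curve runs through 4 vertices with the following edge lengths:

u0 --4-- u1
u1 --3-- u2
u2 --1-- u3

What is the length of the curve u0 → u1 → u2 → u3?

Arc length = 4 + 3 + 1 = 8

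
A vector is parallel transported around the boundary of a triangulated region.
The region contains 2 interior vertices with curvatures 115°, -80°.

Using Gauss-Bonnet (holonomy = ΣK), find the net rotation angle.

Holonomy = total enclosed curvature = 115° + (-80°) = 35°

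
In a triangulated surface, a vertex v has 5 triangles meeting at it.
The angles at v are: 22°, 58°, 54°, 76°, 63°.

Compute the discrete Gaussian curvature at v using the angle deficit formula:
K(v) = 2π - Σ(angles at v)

Sum of angles = 273°. K = 360° - 273° = 87° = 29π/60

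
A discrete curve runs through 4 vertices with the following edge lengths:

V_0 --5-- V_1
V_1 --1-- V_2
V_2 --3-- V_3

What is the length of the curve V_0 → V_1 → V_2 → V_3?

Arc length = 5 + 1 + 3 = 9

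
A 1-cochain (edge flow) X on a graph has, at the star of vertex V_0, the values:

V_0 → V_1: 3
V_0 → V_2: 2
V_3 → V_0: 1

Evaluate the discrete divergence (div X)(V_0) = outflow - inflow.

Divergence = sum of outgoing flows = 3 + 2 + (-1) = 4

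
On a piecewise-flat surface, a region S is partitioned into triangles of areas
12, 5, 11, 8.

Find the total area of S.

12 + 5 + 11 + 8 = 36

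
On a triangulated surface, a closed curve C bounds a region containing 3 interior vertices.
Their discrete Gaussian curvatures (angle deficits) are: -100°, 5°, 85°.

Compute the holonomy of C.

Holonomy = total enclosed curvature = (-100°) + 5° + 85° = -10°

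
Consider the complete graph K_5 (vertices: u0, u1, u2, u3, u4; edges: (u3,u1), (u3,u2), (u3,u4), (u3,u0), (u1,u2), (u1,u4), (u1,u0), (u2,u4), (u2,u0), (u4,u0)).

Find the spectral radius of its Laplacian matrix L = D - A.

For the complete graph K_n, L = nI − J (J = all-ones matrix). J has eigenvalues n (once, eigenvector 𝟙) and 0 (multiplicity n−1), so L has eigenvalues 0 (once) and n (multiplicity n−1). Here n = 5: eigenvalue 0 once and 5 with multiplicity 4.
Laplacian eigenvalues: [0.0, 5.0, 5.0, 5.0, 5.0]. Largest eigenvalue (spectral radius) = 5.0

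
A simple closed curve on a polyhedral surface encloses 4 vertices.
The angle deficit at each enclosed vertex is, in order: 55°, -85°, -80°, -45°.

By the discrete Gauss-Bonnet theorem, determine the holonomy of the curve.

Holonomy = total enclosed curvature = 55° + (-85°) + (-80°) + (-45°) = -155°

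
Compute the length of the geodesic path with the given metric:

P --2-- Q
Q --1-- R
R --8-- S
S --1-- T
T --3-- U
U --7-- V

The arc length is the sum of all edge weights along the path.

Arc length = 2 + 1 + 8 + 1 + 3 + 7 = 22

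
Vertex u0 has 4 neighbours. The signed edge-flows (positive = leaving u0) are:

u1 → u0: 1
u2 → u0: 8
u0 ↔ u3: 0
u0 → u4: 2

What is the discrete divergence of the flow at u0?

Divergence = sum of outgoing flows = (-1) + (-8) + 0 + 2 = -7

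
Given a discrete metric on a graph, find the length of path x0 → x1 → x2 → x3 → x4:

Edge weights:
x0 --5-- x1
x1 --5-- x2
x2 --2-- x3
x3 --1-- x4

Arc length = 5 + 5 + 2 + 1 = 13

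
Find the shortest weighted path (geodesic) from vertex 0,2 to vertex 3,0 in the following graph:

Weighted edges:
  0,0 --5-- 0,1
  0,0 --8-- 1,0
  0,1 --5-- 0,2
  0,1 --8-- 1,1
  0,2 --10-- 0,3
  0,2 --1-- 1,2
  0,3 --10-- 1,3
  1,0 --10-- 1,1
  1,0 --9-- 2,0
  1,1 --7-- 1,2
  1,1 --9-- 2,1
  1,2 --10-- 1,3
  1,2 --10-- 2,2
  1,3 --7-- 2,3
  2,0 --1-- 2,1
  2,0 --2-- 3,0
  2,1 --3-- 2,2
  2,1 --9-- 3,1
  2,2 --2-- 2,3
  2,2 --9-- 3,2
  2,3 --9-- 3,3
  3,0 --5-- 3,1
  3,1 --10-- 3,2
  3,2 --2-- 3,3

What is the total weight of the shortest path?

Shortest path: 0,2 → 1,2 → 2,2 → 2,1 → 2,0 → 3,0, total weight = 17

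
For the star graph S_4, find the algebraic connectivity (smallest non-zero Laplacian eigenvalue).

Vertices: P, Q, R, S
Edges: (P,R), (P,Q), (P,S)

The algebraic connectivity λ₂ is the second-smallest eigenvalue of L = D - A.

The star S_4 is the complete bipartite graph K_{1,3} (one hub of degree 3, 3 leaves of degree 1). The Laplacian spectrum of K_{p,q} is 0, p (multiplicity q−1), q (multiplicity p−1), p+q. With p = 1, q = 3: 0 once, 1 with multiplicity 2, and 4 once. (Check: trace L = sum of degrees = 6 = 2·1 + 4.)
Laplacian eigenvalues: [0.0, 1.0, 1.0, 4.0]. Algebraic connectivity (smallest non-zero eigenvalue) = 1.0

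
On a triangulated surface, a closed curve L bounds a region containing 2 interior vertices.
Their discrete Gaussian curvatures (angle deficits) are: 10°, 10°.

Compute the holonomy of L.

Holonomy = total enclosed curvature = 10° + 10° = 20°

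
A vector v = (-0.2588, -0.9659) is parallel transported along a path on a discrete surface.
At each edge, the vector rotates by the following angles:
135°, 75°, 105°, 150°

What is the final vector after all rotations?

Total rotation: 135° + 75° + 105° + 150° = 465° ≡ 105° (mod 360°). Final vector: (1, 0)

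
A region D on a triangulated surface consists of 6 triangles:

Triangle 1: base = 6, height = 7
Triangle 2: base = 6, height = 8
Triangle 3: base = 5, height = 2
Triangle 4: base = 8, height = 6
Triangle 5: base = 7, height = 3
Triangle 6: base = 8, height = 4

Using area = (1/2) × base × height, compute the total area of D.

(1/2)×6×7 + (1/2)×6×8 + (1/2)×5×2 + (1/2)×8×6 + (1/2)×7×3 + (1/2)×8×4 = 100.5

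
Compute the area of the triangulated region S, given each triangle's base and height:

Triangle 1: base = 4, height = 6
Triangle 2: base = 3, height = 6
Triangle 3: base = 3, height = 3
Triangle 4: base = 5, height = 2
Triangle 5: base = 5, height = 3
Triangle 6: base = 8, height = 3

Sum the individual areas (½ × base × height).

(1/2)×4×6 + (1/2)×3×6 + (1/2)×3×3 + (1/2)×5×2 + (1/2)×5×3 + (1/2)×8×3 = 50.0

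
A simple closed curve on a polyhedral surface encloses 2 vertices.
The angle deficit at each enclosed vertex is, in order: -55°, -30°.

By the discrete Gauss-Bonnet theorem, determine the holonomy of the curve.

Holonomy = total enclosed curvature = (-55°) + (-30°) = -85°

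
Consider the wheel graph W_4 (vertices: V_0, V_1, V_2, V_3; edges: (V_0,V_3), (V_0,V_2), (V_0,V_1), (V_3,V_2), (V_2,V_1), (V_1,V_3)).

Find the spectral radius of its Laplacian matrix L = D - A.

The wheel W_4 is the join K_1 ∨ C_3 (a hub joined to every vertex of a cycle of length 3). For a join G ∨ H (G on p vertices, H on q vertices) the Laplacian spectrum is 0, p+q, the eigenvalues of L(G) other than one 0 each shifted by +q, and the eigenvalues of L(H) other than one 0 each shifted by +p. With G = K_1 (p = 1, nothing left after dropping its 0) and H = C_3 (q = 3, eigenvalues 2 − 2cos(2πk/3), k = 0, …, 2; drop k = 0), the spectrum of W_4 is 0, 4, and 1 + (2 − 2cos(2πk/3)) = 3 − 2cos(2πk/3) for k = 1, …, 2:
k=1: 3 − 2cos(2π/3) = 4.0; k=2: 3 − 2cos(4π/3) = 4.0.
Laplacian eigenvalues: [0.0, 4.0, 4.0, 4.0]. Largest eigenvalue (spectral radius) = 4.0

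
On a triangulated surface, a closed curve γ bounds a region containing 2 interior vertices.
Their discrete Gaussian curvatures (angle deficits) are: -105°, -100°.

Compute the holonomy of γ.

Holonomy = total enclosed curvature = (-105°) + (-100°) = -205°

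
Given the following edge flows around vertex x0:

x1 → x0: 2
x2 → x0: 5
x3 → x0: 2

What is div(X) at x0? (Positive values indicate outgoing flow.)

Divergence = sum of outgoing flows = (-2) + (-5) + (-2) = -9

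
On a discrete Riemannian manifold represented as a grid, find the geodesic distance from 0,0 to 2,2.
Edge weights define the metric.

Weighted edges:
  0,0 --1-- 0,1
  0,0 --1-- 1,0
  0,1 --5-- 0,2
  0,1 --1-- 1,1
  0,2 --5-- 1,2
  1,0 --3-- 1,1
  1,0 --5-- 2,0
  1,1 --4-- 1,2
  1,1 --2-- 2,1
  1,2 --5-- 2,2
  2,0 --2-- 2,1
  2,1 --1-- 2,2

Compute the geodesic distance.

Shortest path: 0,0 → 0,1 → 1,1 → 2,1 → 2,2, total weight = 5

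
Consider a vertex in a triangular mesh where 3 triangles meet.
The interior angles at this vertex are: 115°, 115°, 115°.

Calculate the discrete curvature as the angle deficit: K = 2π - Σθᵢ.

Sum of angles = 345°. K = 360° - 345° = 15° = π/12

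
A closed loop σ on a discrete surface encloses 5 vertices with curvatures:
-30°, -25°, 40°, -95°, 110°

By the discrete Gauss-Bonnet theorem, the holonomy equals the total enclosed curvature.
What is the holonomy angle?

Holonomy = total enclosed curvature = (-30°) + (-25°) + 40° + (-95°) + 110° = 0°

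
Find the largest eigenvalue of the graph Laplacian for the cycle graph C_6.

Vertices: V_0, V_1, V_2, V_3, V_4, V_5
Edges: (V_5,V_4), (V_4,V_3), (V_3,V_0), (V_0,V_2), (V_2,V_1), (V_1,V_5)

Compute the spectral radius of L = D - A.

The cycle graph C_n has Laplacian eigenvalues λ_k = 2 − 2cos(2πk/n), k = 0, 1, …, n−1. Here n = 6:
k=0: 2 − 2cos(0) = 0.0; k=1: 2 − 2cos(π/3) = 1.0; k=2: 2 − 2cos(2π/3) = 3.0; k=3: 2 − 2cos(π) = 4.0; k=4: 2 − 2cos(4π/3) = 3.0; k=5: 2 − 2cos(5π/3) = 1.0.
Laplacian eigenvalues: [0.0, 1.0, 1.0, 3.0, 3.0, 4.0]. Largest eigenvalue (spectral radius) = 4.0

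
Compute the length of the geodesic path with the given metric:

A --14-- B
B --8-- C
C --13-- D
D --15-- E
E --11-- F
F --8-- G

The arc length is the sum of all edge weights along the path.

Arc length = 14 + 8 + 13 + 15 + 11 + 8 = 69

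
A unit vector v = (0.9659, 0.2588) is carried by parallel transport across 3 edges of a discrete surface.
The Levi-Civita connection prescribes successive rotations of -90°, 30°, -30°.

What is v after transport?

Total rotation: (-90°) + 30° + (-30°) = -90°. Final vector: (0.2588, -0.9659)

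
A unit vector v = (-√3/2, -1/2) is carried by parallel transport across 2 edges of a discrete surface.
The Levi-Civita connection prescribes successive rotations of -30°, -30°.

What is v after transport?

Total rotation: (-30°) + (-30°) = -60°. Final vector: (-0.8660, 0.5000)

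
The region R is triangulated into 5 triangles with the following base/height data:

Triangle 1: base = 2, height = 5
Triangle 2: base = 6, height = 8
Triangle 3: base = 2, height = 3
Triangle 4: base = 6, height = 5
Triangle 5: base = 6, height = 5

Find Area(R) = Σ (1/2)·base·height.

(1/2)×2×5 + (1/2)×6×8 + (1/2)×2×3 + (1/2)×6×5 + (1/2)×6×5 = 62.0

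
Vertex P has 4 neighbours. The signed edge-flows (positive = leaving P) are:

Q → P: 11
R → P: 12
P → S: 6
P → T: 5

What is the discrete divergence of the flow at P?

Divergence = sum of outgoing flows = (-11) + (-12) + 6 + 5 = -12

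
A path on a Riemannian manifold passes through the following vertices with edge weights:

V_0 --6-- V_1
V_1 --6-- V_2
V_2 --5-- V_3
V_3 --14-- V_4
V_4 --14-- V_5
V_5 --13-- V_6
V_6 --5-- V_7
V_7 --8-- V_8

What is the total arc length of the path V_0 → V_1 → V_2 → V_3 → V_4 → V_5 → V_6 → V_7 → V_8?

Arc length = 6 + 6 + 5 + 14 + 14 + 13 + 5 + 8 = 71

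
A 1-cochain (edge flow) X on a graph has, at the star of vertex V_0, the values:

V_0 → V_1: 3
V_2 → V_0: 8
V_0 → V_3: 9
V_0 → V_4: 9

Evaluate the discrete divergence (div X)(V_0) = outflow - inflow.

Divergence = sum of outgoing flows = 3 + (-8) + 9 + 9 = 13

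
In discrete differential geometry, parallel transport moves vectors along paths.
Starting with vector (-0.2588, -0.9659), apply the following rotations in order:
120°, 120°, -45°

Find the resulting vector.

Total rotation: 120° + 120° + (-45°) = 195° ≡ -165° (mod 360°). Final vector: (0, 1)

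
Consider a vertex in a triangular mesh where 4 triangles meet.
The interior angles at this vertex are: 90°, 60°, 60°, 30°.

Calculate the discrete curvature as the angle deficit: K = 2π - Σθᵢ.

Sum of angles = 240°. K = 360° - 240° = 120°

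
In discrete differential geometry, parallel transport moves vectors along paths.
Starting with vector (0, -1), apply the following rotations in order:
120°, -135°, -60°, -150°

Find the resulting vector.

Total rotation: 120° + (-135°) + (-60°) + (-150°) = -225° ≡ 135° (mod 360°). Final vector: (0.7071, 0.7071)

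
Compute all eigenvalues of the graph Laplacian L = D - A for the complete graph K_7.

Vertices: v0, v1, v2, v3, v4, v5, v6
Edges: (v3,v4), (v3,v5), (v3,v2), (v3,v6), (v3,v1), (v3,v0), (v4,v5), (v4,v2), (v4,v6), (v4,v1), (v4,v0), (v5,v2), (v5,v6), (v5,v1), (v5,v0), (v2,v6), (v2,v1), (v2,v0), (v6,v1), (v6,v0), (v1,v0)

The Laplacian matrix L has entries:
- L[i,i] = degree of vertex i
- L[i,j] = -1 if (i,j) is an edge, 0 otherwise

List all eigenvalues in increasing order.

For the complete graph K_n, L = nI − J (J = all-ones matrix). J has eigenvalues n (once, eigenvector 𝟙) and 0 (multiplicity n−1), so L has eigenvalues 0 (once) and n (multiplicity n−1). Here n = 7: eigenvalue 0 once and 7 with multiplicity 6.
Laplacian eigenvalues (increasing order): [0.0, 7.0, 7.0, 7.0, 7.0, 7.0, 7.0]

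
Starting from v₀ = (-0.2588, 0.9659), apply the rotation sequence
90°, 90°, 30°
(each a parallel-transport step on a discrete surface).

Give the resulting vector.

Total rotation: 90° + 90° + 30° = 210° ≡ -150° (mod 360°). Final vector: (0.7071, -0.7071)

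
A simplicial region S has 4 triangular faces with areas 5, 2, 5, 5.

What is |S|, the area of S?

5 + 2 + 5 + 5 = 17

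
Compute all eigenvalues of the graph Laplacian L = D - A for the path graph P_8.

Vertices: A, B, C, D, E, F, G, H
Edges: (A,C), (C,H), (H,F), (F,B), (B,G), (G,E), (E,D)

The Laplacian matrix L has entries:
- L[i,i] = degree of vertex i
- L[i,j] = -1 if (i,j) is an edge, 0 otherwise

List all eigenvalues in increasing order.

The path graph P_n has Laplacian eigenvalues λ_k = 2 − 2cos(kπ/n), k = 0, 1, …, n−1. Here n = 8:
k=0: 2 − 2cos(0) = 0.0; k=1: 2 − 2cos(π/8) = 0.1522; k=2: 2 − 2cos(π/4) = 0.5858; k=3: 2 − 2cos(3π/8) = 1.2346; k=4: 2 − 2cos(π/2) = 2.0; k=5: 2 − 2cos(5π/8) = 2.7654; k=6: 2 − 2cos(3π/4) = 3.4142; k=7: 2 − 2cos(7π/8) = 3.8478.
Laplacian eigenvalues (increasing order): [0.0, 0.1522, 0.5858, 1.2346, 2.0, 2.7654, 3.4142, 3.8478]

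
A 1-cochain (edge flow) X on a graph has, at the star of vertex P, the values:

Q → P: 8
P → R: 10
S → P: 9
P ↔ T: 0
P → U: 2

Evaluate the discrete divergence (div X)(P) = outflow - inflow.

Divergence = sum of outgoing flows = (-8) + 10 + (-9) + 0 + 2 = -5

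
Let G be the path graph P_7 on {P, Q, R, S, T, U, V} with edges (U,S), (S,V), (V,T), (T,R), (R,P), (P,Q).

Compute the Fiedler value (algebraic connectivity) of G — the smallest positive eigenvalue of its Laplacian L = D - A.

The path graph P_n has Laplacian eigenvalues λ_k = 2 − 2cos(kπ/n), k = 0, 1, …, n−1. Here n = 7:
k=0: 2 − 2cos(0) = 0.0; k=1: 2 − 2cos(π/7) = 0.1981; k=2: 2 − 2cos(2π/7) = 0.753; k=3: 2 − 2cos(3π/7) = 1.555; k=4: 2 − 2cos(4π/7) = 2.445; k=5: 2 − 2cos(5π/7) = 3.247; k=6: 2 − 2cos(6π/7) = 3.8019.
Laplacian eigenvalues: [0.0, 0.1981, 0.753, 1.555, 2.445, 3.247, 3.8019]. Algebraic connectivity (smallest non-zero eigenvalue) = 0.1981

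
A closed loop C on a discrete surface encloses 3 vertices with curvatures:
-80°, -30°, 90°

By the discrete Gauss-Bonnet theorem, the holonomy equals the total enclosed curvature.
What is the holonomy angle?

Holonomy = total enclosed curvature = (-80°) + (-30°) + 90° = -20°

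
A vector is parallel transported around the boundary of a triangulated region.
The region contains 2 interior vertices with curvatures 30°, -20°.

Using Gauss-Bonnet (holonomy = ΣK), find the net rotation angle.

Holonomy = total enclosed curvature = 30° + (-20°) = 10°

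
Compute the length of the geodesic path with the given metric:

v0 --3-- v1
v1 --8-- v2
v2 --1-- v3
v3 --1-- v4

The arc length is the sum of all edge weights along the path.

Arc length = 3 + 8 + 1 + 1 = 13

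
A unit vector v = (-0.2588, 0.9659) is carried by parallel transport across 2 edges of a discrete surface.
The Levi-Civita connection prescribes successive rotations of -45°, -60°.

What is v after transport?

Total rotation: (-45°) + (-60°) = -105°. Final vector: (1, 0)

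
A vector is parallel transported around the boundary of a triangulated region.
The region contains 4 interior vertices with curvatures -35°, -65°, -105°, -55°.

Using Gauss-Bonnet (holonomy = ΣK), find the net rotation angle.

Holonomy = total enclosed curvature = (-35°) + (-65°) + (-105°) + (-55°) = -260°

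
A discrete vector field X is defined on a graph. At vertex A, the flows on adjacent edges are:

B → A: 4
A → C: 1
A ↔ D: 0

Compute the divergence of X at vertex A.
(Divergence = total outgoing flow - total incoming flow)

Divergence = sum of outgoing flows = (-4) + 1 + 0 = -3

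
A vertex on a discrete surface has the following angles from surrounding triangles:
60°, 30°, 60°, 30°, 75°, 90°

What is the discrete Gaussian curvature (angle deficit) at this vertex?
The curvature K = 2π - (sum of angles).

Sum of angles = 345°. K = 360° - 345° = 15° = π/12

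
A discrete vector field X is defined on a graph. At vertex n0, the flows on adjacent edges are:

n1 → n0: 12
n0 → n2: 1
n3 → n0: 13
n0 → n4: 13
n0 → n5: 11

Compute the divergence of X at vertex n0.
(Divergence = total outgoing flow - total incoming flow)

Divergence = sum of outgoing flows = (-12) + 1 + (-13) + 13 + 11 = 0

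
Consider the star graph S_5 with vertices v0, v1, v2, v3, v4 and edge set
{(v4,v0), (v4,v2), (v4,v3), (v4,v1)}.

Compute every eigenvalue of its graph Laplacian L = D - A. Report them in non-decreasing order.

The star S_5 is the complete bipartite graph K_{1,4} (one hub of degree 4, 4 leaves of degree 1). The Laplacian spectrum of K_{p,q} is 0, p (multiplicity q−1), q (multiplicity p−1), p+q. With p = 1, q = 4: 0 once, 1 with multiplicity 3, and 5 once. (Check: trace L = sum of degrees = 8 = 3·1 + 5.)
Laplacian eigenvalues (increasing order): [0.0, 1.0, 1.0, 1.0, 5.0]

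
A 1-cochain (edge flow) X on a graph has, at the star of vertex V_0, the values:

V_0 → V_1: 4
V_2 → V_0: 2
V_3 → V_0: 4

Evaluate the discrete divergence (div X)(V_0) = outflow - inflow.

Divergence = sum of outgoing flows = 4 + (-2) + (-4) = -2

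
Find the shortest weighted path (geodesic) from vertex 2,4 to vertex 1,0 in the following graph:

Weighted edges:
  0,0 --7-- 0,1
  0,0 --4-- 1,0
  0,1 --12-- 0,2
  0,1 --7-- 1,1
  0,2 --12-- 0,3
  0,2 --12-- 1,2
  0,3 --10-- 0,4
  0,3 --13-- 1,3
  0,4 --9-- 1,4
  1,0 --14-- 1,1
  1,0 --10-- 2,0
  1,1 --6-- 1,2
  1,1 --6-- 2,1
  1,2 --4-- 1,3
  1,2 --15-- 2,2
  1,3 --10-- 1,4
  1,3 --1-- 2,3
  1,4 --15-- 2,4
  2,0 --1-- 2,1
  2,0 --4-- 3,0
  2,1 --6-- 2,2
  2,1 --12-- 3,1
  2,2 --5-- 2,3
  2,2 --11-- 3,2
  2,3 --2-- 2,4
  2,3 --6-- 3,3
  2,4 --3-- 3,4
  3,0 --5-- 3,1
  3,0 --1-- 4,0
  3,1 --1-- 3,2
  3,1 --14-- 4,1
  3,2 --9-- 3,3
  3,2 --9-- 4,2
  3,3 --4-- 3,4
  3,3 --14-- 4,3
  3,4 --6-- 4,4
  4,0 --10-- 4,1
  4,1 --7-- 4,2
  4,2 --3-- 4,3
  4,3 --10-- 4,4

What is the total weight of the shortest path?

Shortest path: 2,4 → 2,3 → 2,2 → 2,1 → 2,0 → 1,0, total weight = 24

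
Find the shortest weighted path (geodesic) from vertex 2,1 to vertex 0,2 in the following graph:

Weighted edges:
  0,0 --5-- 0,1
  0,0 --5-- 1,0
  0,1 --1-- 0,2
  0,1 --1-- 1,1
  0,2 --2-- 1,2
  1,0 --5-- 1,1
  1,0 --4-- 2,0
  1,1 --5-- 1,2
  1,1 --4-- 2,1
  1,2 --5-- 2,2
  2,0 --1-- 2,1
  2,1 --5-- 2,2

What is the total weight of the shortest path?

Shortest path: 2,1 → 1,1 → 0,1 → 0,2, total weight = 6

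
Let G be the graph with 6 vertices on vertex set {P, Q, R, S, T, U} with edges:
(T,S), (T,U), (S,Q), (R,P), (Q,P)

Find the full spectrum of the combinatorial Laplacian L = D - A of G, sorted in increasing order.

Degrees: deg(P) = 2, deg(Q) = 2, deg(R) = 1, deg(S) = 2, deg(T) = 2, deg(U) = 1.
L = D − A with rows/columns ordered (P, Q, R, S, T, U):
  [ 2, -1, -1,  0,  0,  0]
  [-1,  2,  0, -1,  0,  0]
  [-1,  0,  1,  0,  0,  0]
  [ 0, -1,  0,  2, -1,  0]
  [ 0,  0,  0, -1,  2, -1]
  [ 0,  0,  0,  0, -1,  1]
Characteristic polynomial: det(λI − L) = λ(λ² − 4λ + 1)(λ − 1)(λ − 2)(λ − 3).
Roots: λ = 0; (λ² − 4λ + 1) = 0 ⇒ λ = 2 ± √3 ≈ 0.2679, 3.7321; (λ − 1) = 0 ⇒ λ = 1; (λ − 2) = 0 ⇒ λ = 2; (λ − 3) = 0 ⇒ λ = 3.
(Check: the roots sum (with multiplicity) to 10, matching trace L = Σdeg = 2·5 = 10.)
Laplacian eigenvalues (increasing order): [0.0, 0.2679, 1.0, 2.0, 3.0, 3.7321]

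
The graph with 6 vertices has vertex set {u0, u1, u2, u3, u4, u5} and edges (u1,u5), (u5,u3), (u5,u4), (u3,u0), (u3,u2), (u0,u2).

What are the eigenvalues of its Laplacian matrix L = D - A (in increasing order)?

Degrees: deg(u0) = 2, deg(u1) = 1, deg(u2) = 2, deg(u3) = 3, deg(u4) = 1, deg(u5) = 3.
L = D − A with rows/columns ordered (u0, u1, u2, u3, u4, u5):
  [ 2,  0, -1, -1,  0,  0]
  [ 0,  1,  0,  0,  0, -1]
  [-1,  0,  2, -1,  0,  0]
  [-1,  0, -1,  3,  0, -1]
  [ 0,  0,  0,  0,  1, -1]
  [ 0, -1,  0, -1, -1,  3]
Characteristic polynomial: det(λI − L) = λ(λ² − 5λ + 2)(λ − 1)(λ − 3)².
Roots: λ = 0; (λ² − 5λ + 2) = 0 ⇒ λ = (5 ± √17)/2 ≈ 0.4384, 4.5616; (λ − 1) = 0 ⇒ λ = 1; (λ − 3) = 0 ⇒ λ = 3 (multiplicity 2).
(Check: the roots sum (with multiplicity) to 12, matching trace L = Σdeg = 2·6 = 12.)
Laplacian eigenvalues (increasing order): [0.0, 0.4384, 1.0, 3.0, 3.0, 4.5616]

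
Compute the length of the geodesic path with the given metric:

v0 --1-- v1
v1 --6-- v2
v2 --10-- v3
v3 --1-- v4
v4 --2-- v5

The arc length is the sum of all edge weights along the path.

Arc length = 1 + 6 + 10 + 1 + 2 = 20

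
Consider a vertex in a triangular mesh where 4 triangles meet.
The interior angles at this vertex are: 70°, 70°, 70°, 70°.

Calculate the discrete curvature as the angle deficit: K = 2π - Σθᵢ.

Sum of angles = 280°. K = 360° - 280° = 80°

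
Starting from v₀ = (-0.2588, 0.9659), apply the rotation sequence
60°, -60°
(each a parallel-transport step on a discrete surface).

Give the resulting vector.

Total rotation: 60° + (-60°) = 0°. Final vector: (-0.2588, 0.9659)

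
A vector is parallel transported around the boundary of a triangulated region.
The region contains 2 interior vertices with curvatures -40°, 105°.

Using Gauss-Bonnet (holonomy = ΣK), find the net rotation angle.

Holonomy = total enclosed curvature = (-40°) + 105° = 65°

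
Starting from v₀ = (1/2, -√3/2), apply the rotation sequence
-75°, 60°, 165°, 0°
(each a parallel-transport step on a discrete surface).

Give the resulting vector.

Total rotation: (-75°) + 60° + 165° + 0° = 150°. Final vector: (0, 1)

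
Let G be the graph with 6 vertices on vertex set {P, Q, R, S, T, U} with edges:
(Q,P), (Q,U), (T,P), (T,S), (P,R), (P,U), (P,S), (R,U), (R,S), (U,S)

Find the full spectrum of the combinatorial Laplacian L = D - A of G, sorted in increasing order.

Degrees: deg(P) = 5, deg(Q) = 2, deg(R) = 3, deg(S) = 4, deg(T) = 2, deg(U) = 4.
L = D − A with rows/columns ordered (P, Q, R, S, T, U):
  [ 5, -1, -1, -1, -1, -1]
  [-1,  2,  0,  0,  0, -1]
  [-1,  0,  3, -1,  0, -1]
  [-1,  0, -1,  4, -1, -1]
  [-1,  0,  0, -1,  2,  0]
  [-1, -1, -1, -1,  0,  4]
Characteristic polynomial: det(λI − L) = λ(λ² − 7λ + 9)(λ² − 7λ + 11)(λ − 6).
Roots: λ = 0; (λ² − 7λ + 9) = 0 ⇒ λ = (7 ± √13)/2 ≈ 1.6972, 5.3028; (λ² − 7λ + 11) = 0 ⇒ λ = (7 ± √5)/2 ≈ 2.382, 4.618; (λ − 6) = 0 ⇒ λ = 6.
(Check: the roots sum (with multiplicity) to 20, matching trace L = Σdeg = 2·10 = 20.)
Laplacian eigenvalues (increasing order): [0.0, 1.6972, 2.382, 4.618, 5.3028, 6.0]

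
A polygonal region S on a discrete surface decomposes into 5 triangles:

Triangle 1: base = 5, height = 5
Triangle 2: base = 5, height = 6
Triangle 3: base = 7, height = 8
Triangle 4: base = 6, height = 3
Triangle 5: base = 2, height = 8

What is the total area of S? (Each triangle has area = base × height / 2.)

(1/2)×5×5 + (1/2)×5×6 + (1/2)×7×8 + (1/2)×6×3 + (1/2)×2×8 = 72.5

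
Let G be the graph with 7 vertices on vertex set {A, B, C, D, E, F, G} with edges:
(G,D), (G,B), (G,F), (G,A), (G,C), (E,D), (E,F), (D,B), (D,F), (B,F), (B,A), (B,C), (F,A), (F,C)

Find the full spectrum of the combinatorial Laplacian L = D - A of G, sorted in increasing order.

Degrees: deg(A) = 3, deg(B) = 5, deg(C) = 3, deg(D) = 4, deg(E) = 2, deg(F) = 6, deg(G) = 5.
L = D − A with rows/columns ordered (A, B, C, D, E, F, G):
  [ 3, -1,  0,  0,  0, -1, -1]
  [-1,  5, -1, -1,  0, -1, -1]
  [ 0, -1,  3,  0,  0, -1, -1]
  [ 0, -1,  0,  4, -1, -1, -1]
  [ 0,  0,  0, -1,  2, -1,  0]
  [-1, -1, -1, -1, -1,  6, -1]
  [-1, -1, -1, -1,  0, -1,  5]
Characteristic polynomial: det(λI − L) = λ(λ² − 8λ + 11)(λ − 3)(λ − 4)(λ − 6)(λ − 7).
Roots: λ = 0; (λ² − 8λ + 11) = 0 ⇒ λ = 4 ± √5 ≈ 1.7639, 6.2361; (λ − 3) = 0 ⇒ λ = 3; (λ − 4) = 0 ⇒ λ = 4; (λ − 6) = 0 ⇒ λ = 6; (λ − 7) = 0 ⇒ λ = 7.
(Check: the roots sum (with multiplicity) to 28, matching trace L = Σdeg = 2·14 = 28.)
Laplacian eigenvalues (increasing order): [0.0, 1.7639, 3.0, 4.0, 6.0, 6.2361, 7.0]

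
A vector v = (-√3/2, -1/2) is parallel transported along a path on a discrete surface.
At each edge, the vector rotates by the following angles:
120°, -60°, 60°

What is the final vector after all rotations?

Total rotation: 120° + (-60°) + 60° = 120°. Final vector: (0.8660, -0.5000)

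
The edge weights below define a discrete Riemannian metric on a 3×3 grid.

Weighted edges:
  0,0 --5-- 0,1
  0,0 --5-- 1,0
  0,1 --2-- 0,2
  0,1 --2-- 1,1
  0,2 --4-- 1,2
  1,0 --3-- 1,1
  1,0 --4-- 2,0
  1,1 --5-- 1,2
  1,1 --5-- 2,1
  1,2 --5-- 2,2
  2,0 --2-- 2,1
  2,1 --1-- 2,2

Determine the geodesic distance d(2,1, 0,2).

Shortest path: 2,1 → 1,1 → 0,1 → 0,2, total weight = 9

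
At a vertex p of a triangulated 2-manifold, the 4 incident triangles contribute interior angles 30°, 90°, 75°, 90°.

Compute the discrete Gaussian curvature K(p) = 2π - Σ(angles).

Sum of angles = 285°. K = 360° - 285° = 75° = 5π/12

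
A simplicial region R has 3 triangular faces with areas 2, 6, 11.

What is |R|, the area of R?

2 + 6 + 11 = 19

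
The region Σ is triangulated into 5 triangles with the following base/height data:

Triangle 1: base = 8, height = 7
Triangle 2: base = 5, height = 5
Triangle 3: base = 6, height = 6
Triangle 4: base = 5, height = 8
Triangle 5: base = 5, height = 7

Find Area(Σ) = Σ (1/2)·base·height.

(1/2)×8×7 + (1/2)×5×5 + (1/2)×6×6 + (1/2)×5×8 + (1/2)×5×7 = 96.0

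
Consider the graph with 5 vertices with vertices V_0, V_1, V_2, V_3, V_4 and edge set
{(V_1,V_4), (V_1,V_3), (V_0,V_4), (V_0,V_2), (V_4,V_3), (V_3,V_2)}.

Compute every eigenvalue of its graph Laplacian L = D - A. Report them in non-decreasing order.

Degrees: deg(V_0) = 2, deg(V_1) = 2, deg(V_2) = 2, deg(V_3) = 3, deg(V_4) = 3.
L = D − A with rows/columns ordered (V_0, V_1, V_2, V_3, V_4):
  [ 2,  0, -1,  0, -1]
  [ 0,  2,  0, -1, -1]
  [-1,  0,  2, -1,  0]
  [ 0, -1, -1,  3, -1]
  [-1, -1,  0, -1,  3]
Characteristic polynomial: det(λI − L) = λ(λ² − 5λ + 5)(λ² − 7λ + 11).
Roots: λ = 0; (λ² − 5λ + 5) = 0 ⇒ λ = (5 ± √5)/2 ≈ 1.382, 3.618; (λ² − 7λ + 11) = 0 ⇒ λ = (7 ± √5)/2 ≈ 2.382, 4.618.
(Check: the roots sum (with multiplicity) to 12, matching trace L = Σdeg = 2·6 = 12.)
Laplacian eigenvalues (increasing order): [0.0, 1.382, 2.382, 3.618, 4.618]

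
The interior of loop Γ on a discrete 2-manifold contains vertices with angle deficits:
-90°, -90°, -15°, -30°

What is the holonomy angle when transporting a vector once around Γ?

Holonomy = total enclosed curvature = (-90°) + (-90°) + (-15°) + (-30°) = -225°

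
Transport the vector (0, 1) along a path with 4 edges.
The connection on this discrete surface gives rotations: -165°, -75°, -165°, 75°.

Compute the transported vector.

Total rotation: (-165°) + (-75°) + (-165°) + 75° = -330° ≡ 30° (mod 360°). Final vector: (-0.5000, 0.8660)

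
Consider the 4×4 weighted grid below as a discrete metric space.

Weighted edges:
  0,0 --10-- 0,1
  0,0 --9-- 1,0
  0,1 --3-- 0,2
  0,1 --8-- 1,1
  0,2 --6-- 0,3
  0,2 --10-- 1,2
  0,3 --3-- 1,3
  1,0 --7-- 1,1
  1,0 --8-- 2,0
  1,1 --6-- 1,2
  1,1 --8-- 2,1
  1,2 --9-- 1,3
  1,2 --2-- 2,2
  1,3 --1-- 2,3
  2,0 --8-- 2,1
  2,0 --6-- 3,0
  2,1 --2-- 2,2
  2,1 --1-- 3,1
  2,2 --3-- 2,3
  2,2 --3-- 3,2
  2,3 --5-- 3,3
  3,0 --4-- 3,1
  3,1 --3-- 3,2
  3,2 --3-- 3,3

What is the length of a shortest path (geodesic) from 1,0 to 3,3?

Shortest path: 1,0 → 1,1 → 1,2 → 2,2 → 3,2 → 3,3, total weight = 21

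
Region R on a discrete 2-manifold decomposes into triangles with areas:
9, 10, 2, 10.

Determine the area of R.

9 + 10 + 2 + 10 = 31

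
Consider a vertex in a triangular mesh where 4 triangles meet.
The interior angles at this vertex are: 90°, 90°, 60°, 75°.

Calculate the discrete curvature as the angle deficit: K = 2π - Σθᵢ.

Sum of angles = 315°. K = 360° - 315° = 45°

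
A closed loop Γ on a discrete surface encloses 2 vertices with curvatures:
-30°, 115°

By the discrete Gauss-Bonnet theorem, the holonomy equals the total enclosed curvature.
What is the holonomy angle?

Holonomy = total enclosed curvature = (-30°) + 115° = 85°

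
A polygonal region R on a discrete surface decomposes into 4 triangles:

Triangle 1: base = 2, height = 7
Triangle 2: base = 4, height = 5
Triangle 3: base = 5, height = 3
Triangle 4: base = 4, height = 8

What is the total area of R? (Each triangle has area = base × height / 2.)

(1/2)×2×7 + (1/2)×4×5 + (1/2)×5×3 + (1/2)×4×8 = 40.5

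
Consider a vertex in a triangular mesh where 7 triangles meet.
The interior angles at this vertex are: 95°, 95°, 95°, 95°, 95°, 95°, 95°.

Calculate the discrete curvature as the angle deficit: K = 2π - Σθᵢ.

Sum of angles = 665°. K = 360° - 665° = -305° = -61π/36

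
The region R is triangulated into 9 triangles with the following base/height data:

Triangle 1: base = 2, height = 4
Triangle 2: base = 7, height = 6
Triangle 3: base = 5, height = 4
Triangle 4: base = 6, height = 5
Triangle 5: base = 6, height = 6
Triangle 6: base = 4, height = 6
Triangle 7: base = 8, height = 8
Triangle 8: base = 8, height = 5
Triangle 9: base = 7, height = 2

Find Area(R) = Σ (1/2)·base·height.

(1/2)×2×4 + (1/2)×7×6 + (1/2)×5×4 + (1/2)×6×5 + (1/2)×6×6 + (1/2)×4×6 + (1/2)×8×8 + (1/2)×8×5 + (1/2)×7×2 = 139.0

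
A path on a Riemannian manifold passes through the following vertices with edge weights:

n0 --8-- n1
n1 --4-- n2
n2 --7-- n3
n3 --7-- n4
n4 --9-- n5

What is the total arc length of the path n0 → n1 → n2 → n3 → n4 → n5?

Arc length = 8 + 4 + 7 + 7 + 9 = 35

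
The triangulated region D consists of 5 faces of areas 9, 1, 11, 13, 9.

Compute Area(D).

9 + 1 + 11 + 13 + 9 = 43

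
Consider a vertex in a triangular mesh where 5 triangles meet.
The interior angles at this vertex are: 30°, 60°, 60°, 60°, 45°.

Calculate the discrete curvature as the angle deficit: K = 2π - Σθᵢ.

Sum of angles = 255°. K = 360° - 255° = 105°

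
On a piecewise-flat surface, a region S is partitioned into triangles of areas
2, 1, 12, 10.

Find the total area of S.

2 + 1 + 12 + 10 = 25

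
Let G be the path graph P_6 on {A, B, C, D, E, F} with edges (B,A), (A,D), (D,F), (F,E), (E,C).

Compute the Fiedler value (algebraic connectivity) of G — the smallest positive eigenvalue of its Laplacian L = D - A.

The path graph P_n has Laplacian eigenvalues λ_k = 2 − 2cos(kπ/n), k = 0, 1, …, n−1. Here n = 6:
k=0: 2 − 2cos(0) = 0.0; k=1: 2 − 2cos(π/6) = 0.2679; k=2: 2 − 2cos(π/3) = 1.0; k=3: 2 − 2cos(π/2) = 2.0; k=4: 2 − 2cos(2π/3) = 3.0; k=5: 2 − 2cos(5π/6) = 3.7321.
Laplacian eigenvalues: [0.0, 0.2679, 1.0, 2.0, 3.0, 3.7321]. Algebraic connectivity (smallest non-zero eigenvalue) = 0.2679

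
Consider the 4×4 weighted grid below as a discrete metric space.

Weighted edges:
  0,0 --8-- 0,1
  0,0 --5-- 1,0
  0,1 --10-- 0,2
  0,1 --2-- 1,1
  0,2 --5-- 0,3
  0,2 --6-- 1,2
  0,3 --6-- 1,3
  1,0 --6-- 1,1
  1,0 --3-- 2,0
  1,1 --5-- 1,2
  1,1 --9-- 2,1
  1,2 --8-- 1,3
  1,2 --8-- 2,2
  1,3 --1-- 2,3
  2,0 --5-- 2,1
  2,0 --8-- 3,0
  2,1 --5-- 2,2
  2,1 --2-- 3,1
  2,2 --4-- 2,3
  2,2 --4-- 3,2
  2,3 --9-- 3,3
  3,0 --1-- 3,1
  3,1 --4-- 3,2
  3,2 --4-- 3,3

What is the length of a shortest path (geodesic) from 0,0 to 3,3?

Shortest path: 0,0 → 1,0 → 2,0 → 2,1 → 3,1 → 3,2 → 3,3, total weight = 23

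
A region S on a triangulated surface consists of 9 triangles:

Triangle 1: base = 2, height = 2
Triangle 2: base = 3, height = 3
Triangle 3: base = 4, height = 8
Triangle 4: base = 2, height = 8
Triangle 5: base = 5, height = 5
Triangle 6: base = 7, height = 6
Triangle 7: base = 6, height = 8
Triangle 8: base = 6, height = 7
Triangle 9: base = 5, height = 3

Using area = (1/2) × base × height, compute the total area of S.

(1/2)×2×2 + (1/2)×3×3 + (1/2)×4×8 + (1/2)×2×8 + (1/2)×5×5 + (1/2)×7×6 + (1/2)×6×8 + (1/2)×6×7 + (1/2)×5×3 = 116.5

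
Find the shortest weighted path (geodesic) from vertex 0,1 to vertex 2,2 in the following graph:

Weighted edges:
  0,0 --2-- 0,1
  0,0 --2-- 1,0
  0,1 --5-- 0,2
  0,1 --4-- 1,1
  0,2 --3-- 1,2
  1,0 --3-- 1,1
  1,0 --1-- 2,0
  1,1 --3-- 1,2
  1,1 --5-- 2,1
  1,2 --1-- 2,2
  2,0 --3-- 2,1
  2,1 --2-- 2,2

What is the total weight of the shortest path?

Shortest path: 0,1 → 1,1 → 1,2 → 2,2, total weight = 8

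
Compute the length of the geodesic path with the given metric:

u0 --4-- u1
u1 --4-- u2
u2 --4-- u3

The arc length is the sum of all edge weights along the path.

Arc length = 4 + 4 + 4 = 12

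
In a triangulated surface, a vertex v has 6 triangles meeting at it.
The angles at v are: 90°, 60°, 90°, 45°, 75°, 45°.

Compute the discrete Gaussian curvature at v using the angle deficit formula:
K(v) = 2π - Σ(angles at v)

Sum of angles = 405°. K = 360° - 405° = -45° = -π/4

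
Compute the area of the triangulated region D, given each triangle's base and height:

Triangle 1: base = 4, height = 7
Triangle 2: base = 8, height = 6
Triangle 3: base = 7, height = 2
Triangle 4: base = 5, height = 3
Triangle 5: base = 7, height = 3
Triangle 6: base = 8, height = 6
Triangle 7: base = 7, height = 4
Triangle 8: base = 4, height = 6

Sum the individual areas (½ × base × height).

(1/2)×4×7 + (1/2)×8×6 + (1/2)×7×2 + (1/2)×5×3 + (1/2)×7×3 + (1/2)×8×6 + (1/2)×7×4 + (1/2)×4×6 = 113.0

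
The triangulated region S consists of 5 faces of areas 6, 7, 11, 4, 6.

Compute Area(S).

6 + 7 + 11 + 4 + 6 = 34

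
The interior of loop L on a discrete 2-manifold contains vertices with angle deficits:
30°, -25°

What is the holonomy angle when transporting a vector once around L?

Holonomy = total enclosed curvature = 30° + (-25°) = 5°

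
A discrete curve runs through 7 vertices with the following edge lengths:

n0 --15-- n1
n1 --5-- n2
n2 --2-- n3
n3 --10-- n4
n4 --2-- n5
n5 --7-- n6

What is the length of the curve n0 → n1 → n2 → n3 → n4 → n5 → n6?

Arc length = 15 + 5 + 2 + 10 + 2 + 7 = 41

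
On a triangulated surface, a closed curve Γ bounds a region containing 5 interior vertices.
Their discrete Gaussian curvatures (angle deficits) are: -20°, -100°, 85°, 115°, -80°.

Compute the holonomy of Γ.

Holonomy = total enclosed curvature = (-20°) + (-100°) + 85° + 115° + (-80°) = 0°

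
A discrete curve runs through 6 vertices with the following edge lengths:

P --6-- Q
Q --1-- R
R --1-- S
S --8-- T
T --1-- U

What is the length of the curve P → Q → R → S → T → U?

Arc length = 6 + 1 + 1 + 8 + 1 = 17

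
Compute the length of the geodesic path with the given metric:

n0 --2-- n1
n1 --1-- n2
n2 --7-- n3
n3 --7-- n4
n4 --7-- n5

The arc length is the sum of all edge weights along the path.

Arc length = 2 + 1 + 7 + 7 + 7 = 24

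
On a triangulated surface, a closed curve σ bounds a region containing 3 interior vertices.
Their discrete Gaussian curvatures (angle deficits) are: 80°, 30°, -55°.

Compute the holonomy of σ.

Holonomy = total enclosed curvature = 80° + 30° + (-55°) = 55°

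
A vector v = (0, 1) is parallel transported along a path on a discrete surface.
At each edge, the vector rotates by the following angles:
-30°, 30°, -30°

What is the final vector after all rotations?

Total rotation: (-30°) + 30° + (-30°) = -30°. Final vector: (0.5000, 0.8660)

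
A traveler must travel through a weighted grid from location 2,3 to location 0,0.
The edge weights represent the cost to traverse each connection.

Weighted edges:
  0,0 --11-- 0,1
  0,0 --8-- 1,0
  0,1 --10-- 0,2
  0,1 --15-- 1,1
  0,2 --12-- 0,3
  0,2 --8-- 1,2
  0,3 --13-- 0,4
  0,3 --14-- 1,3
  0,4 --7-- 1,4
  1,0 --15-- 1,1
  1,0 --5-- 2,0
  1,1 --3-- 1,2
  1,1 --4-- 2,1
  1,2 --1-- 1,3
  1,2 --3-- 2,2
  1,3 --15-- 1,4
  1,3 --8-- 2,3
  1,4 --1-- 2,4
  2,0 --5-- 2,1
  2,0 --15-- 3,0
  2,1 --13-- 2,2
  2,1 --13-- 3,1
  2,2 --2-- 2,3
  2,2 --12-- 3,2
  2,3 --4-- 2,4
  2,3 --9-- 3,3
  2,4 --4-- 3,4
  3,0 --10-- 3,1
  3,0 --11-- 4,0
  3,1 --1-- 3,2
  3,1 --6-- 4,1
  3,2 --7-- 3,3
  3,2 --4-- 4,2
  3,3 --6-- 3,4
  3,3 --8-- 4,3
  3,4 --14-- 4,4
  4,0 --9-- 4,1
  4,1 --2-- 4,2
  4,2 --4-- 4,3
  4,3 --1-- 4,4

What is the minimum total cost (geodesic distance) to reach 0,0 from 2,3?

Shortest path: 2,3 → 2,2 → 1,2 → 1,1 → 2,1 → 2,0 → 1,0 → 0,0, total weight = 30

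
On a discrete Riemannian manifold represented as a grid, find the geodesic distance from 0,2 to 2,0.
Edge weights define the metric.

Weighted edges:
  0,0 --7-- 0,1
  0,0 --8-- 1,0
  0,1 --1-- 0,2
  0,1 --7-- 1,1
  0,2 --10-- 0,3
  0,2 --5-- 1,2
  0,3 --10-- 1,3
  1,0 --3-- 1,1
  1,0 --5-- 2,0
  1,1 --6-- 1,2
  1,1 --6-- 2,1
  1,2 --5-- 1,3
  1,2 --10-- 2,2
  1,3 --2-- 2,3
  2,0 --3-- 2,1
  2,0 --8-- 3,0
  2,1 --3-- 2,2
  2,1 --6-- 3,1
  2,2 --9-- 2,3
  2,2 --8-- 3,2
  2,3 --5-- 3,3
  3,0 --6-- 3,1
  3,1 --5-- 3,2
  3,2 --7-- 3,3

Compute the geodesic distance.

Shortest path: 0,2 → 0,1 → 1,1 → 1,0 → 2,0, total weight = 16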